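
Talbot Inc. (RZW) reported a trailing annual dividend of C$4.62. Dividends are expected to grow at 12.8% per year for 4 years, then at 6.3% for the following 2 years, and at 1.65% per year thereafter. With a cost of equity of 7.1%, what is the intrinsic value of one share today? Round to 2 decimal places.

C$136.77

Three-stage DDM. Project D₁…D_6; terminal Gordon value at t=6 with g = 0.0165; discount at r = 0.071.
D_1 = 5.2114
D_2 = 5.8784
D_3 = 6.6309
D_4 = 7.4796
D_5 = 7.9508
D_6 = 8.4517
TV_6 = 8.5912/(0.071−0.0165) = 157.6361
P₀ = Σ Dₜ/(1+r)ᵗ + TV_6/(1+r)^6 = 136.7684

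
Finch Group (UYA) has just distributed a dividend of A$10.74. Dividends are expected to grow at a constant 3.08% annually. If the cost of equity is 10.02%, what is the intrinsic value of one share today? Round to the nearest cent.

A$159.52

Gordon growth model: P₀ = D₁/(r − g). D₁ = 10.74 × (1 + 0.0308) = 11.0708.
P₀ = 11.0708 / (0.1002 − 0.0308) = 11.0708 / 0.0694 = 159.5215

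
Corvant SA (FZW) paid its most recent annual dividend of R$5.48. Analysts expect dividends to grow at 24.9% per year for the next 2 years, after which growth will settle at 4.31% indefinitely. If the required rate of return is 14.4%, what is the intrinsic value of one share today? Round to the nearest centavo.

Two-stage DDM. Project D₁…D_2 at 0.249, terminal growth 0.0431, discount at r = 0.144.
D_1 = 6.8445
D_2 = 8.5488
Terminal value at t=2: TV = D_3/(r−g) = 8.9173/(0.144−0.0431) = 88.3772
P₀ = 6.8445/(1+0.144)^1 + 8.5488/(1+0.144)^2 + 88.3772/(1+0.144)^2 = 80.0437

R$80.04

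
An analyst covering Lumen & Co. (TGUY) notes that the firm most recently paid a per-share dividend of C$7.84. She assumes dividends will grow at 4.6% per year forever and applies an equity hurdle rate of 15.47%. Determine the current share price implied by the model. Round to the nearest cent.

C$75.44

Gordon growth model: P₀ = D₁/(r − g). D₁ = 7.84 × (1 + 0.046) = 8.2006.
P₀ = 8.2006 / (0.1547 − 0.046) = 8.2006 / 0.1087 = 75.4429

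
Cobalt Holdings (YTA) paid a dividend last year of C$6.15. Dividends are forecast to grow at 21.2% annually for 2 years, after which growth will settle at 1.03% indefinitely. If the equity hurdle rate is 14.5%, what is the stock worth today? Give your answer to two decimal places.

Two-stage DDM. Project D₁…D_2 at 0.212, terminal growth 0.0103, discount at r = 0.145.
D_1 = 7.4538
D_2 = 9.0340
Terminal value at t=2: TV = D_3/(r−g) = 9.1271/(0.145−0.0103) = 67.7584
P₀ = 7.4538/(1+0.145)^1 + 9.0340/(1+0.145)^2 + 67.7584/(1+0.145)^2 = 65.0842

C$65.08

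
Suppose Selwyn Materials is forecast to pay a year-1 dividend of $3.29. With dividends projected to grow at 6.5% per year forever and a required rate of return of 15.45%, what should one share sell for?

$36.76

Gordon growth model: P₀ = D₁/(r − g), with D₁ = 3.29 given directly.
P₀ = 3.2900 / (0.1545 − 0.065) = 3.2900 / 0.0895 = 36.7598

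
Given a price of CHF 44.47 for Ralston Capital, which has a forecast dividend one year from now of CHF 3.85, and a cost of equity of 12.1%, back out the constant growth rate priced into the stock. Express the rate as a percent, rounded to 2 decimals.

From P₀ = D₁/(r − g), the implied growth is g = r − D₁/P₀.
g = 0.121 − 3.85/44.47 = 0.121 − 0.08658 = 0.03442

3.44%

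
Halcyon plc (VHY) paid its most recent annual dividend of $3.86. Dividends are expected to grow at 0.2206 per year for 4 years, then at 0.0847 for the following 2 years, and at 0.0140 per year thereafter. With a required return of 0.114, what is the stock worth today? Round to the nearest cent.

$83.68

Three-stage DDM. Project D₁…D_6; terminal Gordon value at t=6 with g = 0.014; discount at r = 0.114.
D_1 = 4.7115
D_2 = 5.7509
D_3 = 7.0195
D_4 = 8.5680
D_5 = 9.2937
D_6 = 10.0809
TV_6 = 10.2221/(0.114−0.014) = 102.2205
P₀ = Σ Dₜ/(1+r)ᵗ + TV_6/(1+r)^6 = 83.6804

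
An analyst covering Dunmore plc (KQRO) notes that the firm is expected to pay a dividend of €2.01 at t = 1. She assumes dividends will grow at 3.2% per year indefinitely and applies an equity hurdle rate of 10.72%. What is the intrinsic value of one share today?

Gordon growth model: P₀ = D₁/(r − g), with D₁ = 2.01 given directly.
P₀ = 2.0100 / (0.1072 − 0.032) = 2.0100 / 0.0752 = 26.7287

€26.73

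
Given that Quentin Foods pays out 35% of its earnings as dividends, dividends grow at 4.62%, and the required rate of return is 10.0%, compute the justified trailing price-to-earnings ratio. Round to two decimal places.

6.81

Justified trailing P/E = b(1+g)/(r−g) = 0.35×(1+0.0462)/(0.1−0.0462) = 6.8061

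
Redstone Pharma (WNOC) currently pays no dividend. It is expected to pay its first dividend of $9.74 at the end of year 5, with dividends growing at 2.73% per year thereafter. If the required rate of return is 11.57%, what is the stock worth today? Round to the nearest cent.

Deferred-dividend DDM. At t=4 the remaining stream is a growing perpetuity with first payment D_5 = 9.74.
V_4 = D_5/(r−g) = 9.74/(0.1157−0.0273) = 110.1810
P₀ = V_4/(1+r)^4 = 110.1810/(1+0.1157)^4 = 71.1078

$71.11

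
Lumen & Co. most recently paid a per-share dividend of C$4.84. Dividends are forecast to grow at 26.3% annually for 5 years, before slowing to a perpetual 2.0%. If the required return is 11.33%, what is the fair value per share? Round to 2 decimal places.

C$135.33

Two-stage DDM. Project D₁…D_5 at 0.263, terminal growth 0.02, discount at r = 0.1133.
D_1 = 6.1129
D_2 = 7.7206
D_3 = 9.7511
D_4 = 12.3157
D_5 = 15.5547
Terminal value at t=5: TV = D_6/(r−g) = 15.8658/(0.1133−0.02) = 170.0516
P₀ = 6.1129/(1+0.1133)^1 + 7.7206/(1+0.1133)^2 + 9.7511/(1+0.1133)^3 + 12.3157/(1+0.1133)^4 + 15.5547/(1+0.1133)^5 + 170.0516/(1+0.1133)^5 = 135.3291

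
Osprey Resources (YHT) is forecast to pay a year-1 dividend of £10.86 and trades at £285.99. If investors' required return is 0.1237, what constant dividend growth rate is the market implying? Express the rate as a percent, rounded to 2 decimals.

From P₀ = D₁/(r − g), the implied growth is g = r − D₁/P₀.
g = 0.1237 − 10.86/285.99 = 0.1237 − 0.03797 = 0.08573

8.57%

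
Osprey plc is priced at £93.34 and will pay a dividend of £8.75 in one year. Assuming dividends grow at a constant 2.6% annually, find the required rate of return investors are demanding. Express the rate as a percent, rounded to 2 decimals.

Rearranging the constant-growth DDM: r = D₁/P₀ + g.
r = 8.7500 / 93.34 + 0.026 = 0.09374 + 0.026 = 0.11974

11.97%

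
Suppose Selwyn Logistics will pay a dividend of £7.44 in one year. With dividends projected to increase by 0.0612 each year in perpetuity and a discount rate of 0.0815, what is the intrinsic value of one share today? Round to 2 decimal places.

£366.50

Gordon growth model: P₀ = D₁/(r − g), with D₁ = 7.44 given directly.
P₀ = 7.4400 / (0.0815 − 0.0612) = 7.4400 / 0.0203 = 366.5025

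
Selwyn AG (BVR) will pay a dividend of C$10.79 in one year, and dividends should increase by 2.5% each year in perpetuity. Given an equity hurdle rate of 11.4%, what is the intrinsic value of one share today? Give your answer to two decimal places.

C$121.24

Gordon growth model: P₀ = D₁/(r − g), with D₁ = 10.79 given directly.
P₀ = 10.7900 / (0.114 − 0.025) = 10.7900 / 0.089 = 121.2360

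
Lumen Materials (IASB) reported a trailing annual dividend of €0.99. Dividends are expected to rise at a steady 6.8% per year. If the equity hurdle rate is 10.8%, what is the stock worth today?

€26.43

Gordon growth model: P₀ = D₁/(r − g). D₁ = 0.99 × (1 + 0.068) = 1.0573.
P₀ = 1.0573 / (0.108 − 0.068) = 1.0573 / 0.04 = 26.4330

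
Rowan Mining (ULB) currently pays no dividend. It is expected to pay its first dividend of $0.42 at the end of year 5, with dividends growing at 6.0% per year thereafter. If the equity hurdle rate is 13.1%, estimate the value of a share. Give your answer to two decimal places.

$3.62

Deferred-dividend DDM. At t=4 the remaining stream is a growing perpetuity with first payment D_5 = 0.42.
V_4 = D_5/(r−g) = 0.42/(0.131−0.06) = 5.9155
P₀ = V_4/(1+r)^4 = 5.9155/(1+0.131)^4 = 3.6153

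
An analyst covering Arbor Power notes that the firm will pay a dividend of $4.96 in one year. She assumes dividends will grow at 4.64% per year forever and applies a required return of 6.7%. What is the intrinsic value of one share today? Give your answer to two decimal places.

Gordon growth model: P₀ = D₁/(r − g), with D₁ = 4.96 given directly.
P₀ = 4.9600 / (0.067 − 0.0464) = 4.9600 / 0.0206 = 240.7767

$240.78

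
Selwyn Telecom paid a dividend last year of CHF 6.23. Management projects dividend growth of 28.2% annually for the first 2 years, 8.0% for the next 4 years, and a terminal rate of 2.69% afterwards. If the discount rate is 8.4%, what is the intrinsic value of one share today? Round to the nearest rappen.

Three-stage DDM. Project D₁…D_6; terminal Gordon value at t=6 with g = 0.0269; discount at r = 0.084.
D_1 = 7.9869
D_2 = 10.2392
D_3 = 11.0583
D_4 = 11.9429
D_5 = 12.8984
D_6 = 13.9303
TV_6 = 14.3050/(0.084−0.0269) = 250.5251
P₀ = Σ Dₜ/(1+r)ᵗ + TV_6/(1+r)^6 = 205.0264

CHF 205.03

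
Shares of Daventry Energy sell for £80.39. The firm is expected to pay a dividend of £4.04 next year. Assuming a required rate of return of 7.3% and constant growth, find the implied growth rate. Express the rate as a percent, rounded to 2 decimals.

From P₀ = D₁/(r − g), the implied growth is g = r − D₁/P₀.
g = 0.073 − 4.04/80.39 = 0.073 − 0.05026 = 0.02274

2.27%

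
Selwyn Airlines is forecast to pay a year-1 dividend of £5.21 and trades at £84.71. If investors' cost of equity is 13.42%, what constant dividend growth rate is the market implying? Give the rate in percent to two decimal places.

From P₀ = D₁/(r − g), the implied growth is g = r − D₁/P₀.
g = 0.1342 − 5.21/84.71 = 0.1342 − 0.06150 = 0.07270

7.27%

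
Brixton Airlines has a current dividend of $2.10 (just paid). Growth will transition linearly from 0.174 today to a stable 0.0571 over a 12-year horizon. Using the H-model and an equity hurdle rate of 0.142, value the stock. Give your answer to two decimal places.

H-model: P₀ = D₀[(1+g_L) + H(g_S−g_L)]/(r−g_L), with H = 12/2 = 6.
P₀ = 2.10 × [(1+0.0571) + 6×(0.174−0.0571)] / (0.142−0.0571)
   = 2.10 × 1.7585 / 0.0849 = 43.4965

$43.50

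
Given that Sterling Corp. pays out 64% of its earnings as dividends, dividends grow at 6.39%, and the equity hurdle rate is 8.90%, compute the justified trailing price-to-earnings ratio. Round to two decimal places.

Justified trailing P/E = b(1+g)/(r−g) = 0.64×(1+0.0639)/(0.089−0.0639) = 27.1273

27.13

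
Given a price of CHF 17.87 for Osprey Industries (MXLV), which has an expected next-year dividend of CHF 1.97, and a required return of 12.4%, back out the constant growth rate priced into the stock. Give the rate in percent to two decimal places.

1.38%

From P₀ = D₁/(r − g), the implied growth is g = r − D₁/P₀.
g = 0.124 − 1.97/17.87 = 0.124 − 0.11024 = 0.01376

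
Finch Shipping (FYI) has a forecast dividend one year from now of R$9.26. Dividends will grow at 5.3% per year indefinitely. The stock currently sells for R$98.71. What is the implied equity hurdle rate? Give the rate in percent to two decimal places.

14.68%

Rearranging the constant-growth DDM: r = D₁/P₀ + g.
r = 9.2600 / 98.71 + 0.053 = 0.09381 + 0.053 = 0.14681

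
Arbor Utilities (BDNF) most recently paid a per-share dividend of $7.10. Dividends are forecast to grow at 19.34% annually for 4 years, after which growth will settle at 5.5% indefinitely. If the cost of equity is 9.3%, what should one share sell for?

Two-stage DDM. Project D₁…D_4 at 0.1934, terminal growth 0.055, discount at r = 0.093.
D_1 = 8.4731
D_2 = 10.1118
D_3 = 12.0675
D_4 = 14.4013
Terminal value at t=4: TV = D_5/(r−g) = 15.1934/(0.093−0.055) = 399.8263
P₀ = 8.4731/(1+0.093)^1 + 10.1118/(1+0.093)^2 + 12.0675/(1+0.093)^3 + 14.4013/(1+0.093)^4 + 399.8263/(1+0.093)^4 = 315.6990

$315.70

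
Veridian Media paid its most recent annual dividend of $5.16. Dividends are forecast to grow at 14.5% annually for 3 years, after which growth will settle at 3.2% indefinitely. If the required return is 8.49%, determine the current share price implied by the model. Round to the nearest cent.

$135.60

Two-stage DDM. Project D₁…D_3 at 0.145, terminal growth 0.032, discount at r = 0.0849.
D_1 = 5.9082
D_2 = 6.7649
D_3 = 7.7458
Terminal value at t=3: TV = D_4/(r−g) = 7.9937/(0.0849−0.032) = 151.1089
P₀ = 5.9082/(1+0.0849)^1 + 6.7649/(1+0.0849)^2 + 7.7458/(1+0.0849)^3 + 151.1089/(1+0.0849)^3 = 135.5964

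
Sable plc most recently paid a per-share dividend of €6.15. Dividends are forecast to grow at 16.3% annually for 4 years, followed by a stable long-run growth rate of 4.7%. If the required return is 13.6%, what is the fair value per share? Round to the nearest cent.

Two-stage DDM. Project D₁…D_4 at 0.163, terminal growth 0.047, discount at r = 0.136.
D_1 = 7.1525
D_2 = 8.3183
D_3 = 9.6742
D_4 = 11.2511
Terminal value at t=4: TV = D_5/(r−g) = 11.7799/(0.136−0.047) = 132.3581
P₀ = 7.1525/(1+0.136)^1 + 8.3183/(1+0.136)^2 + 9.6742/(1+0.136)^3 + 11.2511/(1+0.136)^4 + 132.3581/(1+0.136)^4 = 105.5731

€105.57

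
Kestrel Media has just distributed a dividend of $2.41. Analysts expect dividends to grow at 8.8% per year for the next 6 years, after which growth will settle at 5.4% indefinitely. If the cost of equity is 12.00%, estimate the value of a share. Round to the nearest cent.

Two-stage DDM. Project D₁…D_6 at 0.088, terminal growth 0.054, discount at r = 0.12.
D_1 = 2.6221
D_2 = 2.8528
D_3 = 3.1039
D_4 = 3.3770
D_5 = 3.6742
D_6 = 3.9975
Terminal value at t=6: TV = D_7/(r−g) = 4.2134/(0.12−0.054) = 63.8391
P₀ = 2.6221/(1+0.12)^1 + 2.8528/(1+0.12)^2 + 3.1039/(1+0.12)^3 + 3.3770/(1+0.12)^4 + 3.6742/(1+0.12)^5 + 3.9975/(1+0.12)^6 + 63.8391/(1+0.12)^6 = 45.4238

$45.42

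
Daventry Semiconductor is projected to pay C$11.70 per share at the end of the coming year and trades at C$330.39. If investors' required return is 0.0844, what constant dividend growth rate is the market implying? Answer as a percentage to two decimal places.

4.90%

From P₀ = D₁/(r − g), the implied growth is g = r − D₁/P₀.
g = 0.0844 − 11.70/330.39 = 0.0844 − 0.03541 = 0.04899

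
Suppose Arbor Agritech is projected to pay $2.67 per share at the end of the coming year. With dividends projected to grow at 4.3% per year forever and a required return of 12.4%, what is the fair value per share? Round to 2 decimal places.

$32.96

Gordon growth model: P₀ = D₁/(r − g), with D₁ = 2.67 given directly.
P₀ = 2.6700 / (0.124 − 0.043) = 2.6700 / 0.081 = 32.9630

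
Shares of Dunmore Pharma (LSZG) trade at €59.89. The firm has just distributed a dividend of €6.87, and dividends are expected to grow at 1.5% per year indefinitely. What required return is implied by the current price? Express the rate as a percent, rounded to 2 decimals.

Rearranging the constant-growth DDM: r = D₁/P₀ + g.
D₁ = 6.87 × (1 + 0.015) = 6.9730.
r = 6.9730 / 59.89 + 0.015 = 0.11643 + 0.015 = 0.13143

13.14%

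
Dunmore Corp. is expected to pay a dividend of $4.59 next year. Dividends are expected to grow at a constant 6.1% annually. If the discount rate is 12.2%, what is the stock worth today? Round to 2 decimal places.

$75.25

Gordon growth model: P₀ = D₁/(r − g), with D₁ = 4.59 given directly.
P₀ = 4.5900 / (0.122 − 0.061) = 4.5900 / 0.061 = 75.2459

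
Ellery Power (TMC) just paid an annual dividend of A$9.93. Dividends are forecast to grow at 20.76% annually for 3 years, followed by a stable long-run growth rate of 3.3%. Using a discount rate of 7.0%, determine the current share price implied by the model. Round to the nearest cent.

Two-stage DDM. Project D₁…D_3 at 0.2076, terminal growth 0.033, discount at r = 0.07.
D_1 = 11.9915
D_2 = 14.4809
D_3 = 17.4871
Terminal value at t=3: TV = D_4/(r−g) = 18.0642/(0.07−0.033) = 488.2218
P₀ = 11.9915/(1+0.07)^1 + 14.4809/(1+0.07)^2 + 17.4871/(1+0.07)^3 + 488.2218/(1+0.07)^3 = 436.6643

A$436.66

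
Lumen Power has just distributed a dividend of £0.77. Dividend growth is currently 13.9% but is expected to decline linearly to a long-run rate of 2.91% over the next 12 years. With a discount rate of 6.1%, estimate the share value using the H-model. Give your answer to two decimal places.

£40.76

H-model: P₀ = D₀[(1+g_L) + H(g_S−g_L)]/(r−g_L), with H = 12/2 = 6.
P₀ = 0.77 × [(1+0.0291) + 6×(0.139−0.0291)] / (0.061−0.0291)
   = 0.77 × 1.6885 / 0.0319 = 40.7569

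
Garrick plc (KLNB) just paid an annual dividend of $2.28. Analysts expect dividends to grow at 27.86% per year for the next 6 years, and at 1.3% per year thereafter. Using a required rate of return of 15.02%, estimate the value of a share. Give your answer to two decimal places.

Two-stage DDM. Project D₁…D_6 at 0.2786, terminal growth 0.013, discount at r = 0.1502.
D_1 = 2.9152
D_2 = 3.7274
D_3 = 4.7658
D_4 = 6.0936
D_5 = 7.7913
D_6 = 9.9619
Terminal value at t=6: TV = D_7/(r−g) = 10.0914/(0.1502−0.013) = 73.5527
P₀ = 2.9152/(1+0.1502)^1 + 3.7274/(1+0.1502)^2 + 4.7658/(1+0.1502)^3 + 6.0936/(1+0.1502)^4 + 7.7913/(1+0.1502)^5 + 9.9619/(1+0.1502)^6 + 73.5527/(1+0.1502)^6 = 51.9038

$51.90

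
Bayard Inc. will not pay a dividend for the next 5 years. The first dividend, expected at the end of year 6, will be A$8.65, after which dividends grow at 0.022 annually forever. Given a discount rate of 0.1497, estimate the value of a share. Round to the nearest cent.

A$33.72

Deferred-dividend DDM. At t=5 the remaining stream is a growing perpetuity with first payment D_6 = 8.65.
V_5 = D_6/(r−g) = 8.65/(0.1497−0.022) = 67.7369
P₀ = V_5/(1+r)^5 = 67.7369/(1+0.1497)^5 = 33.7212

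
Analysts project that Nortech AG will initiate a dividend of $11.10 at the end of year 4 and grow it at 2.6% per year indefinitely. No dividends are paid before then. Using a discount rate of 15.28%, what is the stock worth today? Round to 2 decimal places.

$57.14

Deferred-dividend DDM. At t=3 the remaining stream is a growing perpetuity with first payment D_4 = 11.10.
V_3 = D_4/(r−g) = 11.10/(0.1528−0.026) = 87.5394
P₀ = V_3/(1+r)^3 = 87.5394/(1+0.1528)^3 = 57.1402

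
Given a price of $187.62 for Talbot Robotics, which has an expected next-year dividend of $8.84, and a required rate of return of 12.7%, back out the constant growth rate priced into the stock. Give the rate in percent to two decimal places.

7.99%

From P₀ = D₁/(r − g), the implied growth is g = r − D₁/P₀.
g = 0.127 − 8.84/187.62 = 0.127 − 0.04712 = 0.07988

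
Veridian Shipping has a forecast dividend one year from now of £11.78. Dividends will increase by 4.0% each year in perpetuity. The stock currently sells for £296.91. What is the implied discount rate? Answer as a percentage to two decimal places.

7.97%

Rearranging the constant-growth DDM: r = D₁/P₀ + g.
r = 11.7800 / 296.91 + 0.04 = 0.03968 + 0.04 = 0.07968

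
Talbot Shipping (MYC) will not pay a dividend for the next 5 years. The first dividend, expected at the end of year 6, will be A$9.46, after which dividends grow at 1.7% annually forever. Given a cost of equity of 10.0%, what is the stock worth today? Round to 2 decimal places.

Deferred-dividend DDM. At t=5 the remaining stream is a growing perpetuity with first payment D_6 = 9.46.
V_5 = D_6/(r−g) = 9.46/(0.1−0.017) = 113.9759
P₀ = V_5/(1+r)^5 = 113.9759/(1+0.1)^5 = 70.7701

A$70.77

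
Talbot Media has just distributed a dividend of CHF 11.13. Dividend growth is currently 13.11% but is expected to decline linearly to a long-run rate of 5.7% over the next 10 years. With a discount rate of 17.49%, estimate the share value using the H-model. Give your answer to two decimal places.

CHF 134.76

H-model: P₀ = D₀[(1+g_L) + H(g_S−g_L)]/(r−g_L), with H = 10/2 = 5.
P₀ = 11.13 × [(1+0.057) + 5×(0.1311−0.057)] / (0.1749−0.057)
   = 11.13 × 1.4275 / 0.1179 = 134.7589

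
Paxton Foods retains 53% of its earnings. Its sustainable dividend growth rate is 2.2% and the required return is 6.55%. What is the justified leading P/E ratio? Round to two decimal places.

10.80

Payout ratio b = 1 − 0.53 = 0.47.
Justified leading P/E = b/(r−g) = 0.47/(0.0655−0.022) = 10.8046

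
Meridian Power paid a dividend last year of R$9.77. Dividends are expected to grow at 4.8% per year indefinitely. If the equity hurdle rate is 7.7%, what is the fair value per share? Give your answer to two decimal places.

R$353.07

Gordon growth model: P₀ = D₁/(r − g). D₁ = 9.77 × (1 + 0.048) = 10.2390.
P₀ = 10.2390 / (0.077 − 0.048) = 10.2390 / 0.029 = 353.0676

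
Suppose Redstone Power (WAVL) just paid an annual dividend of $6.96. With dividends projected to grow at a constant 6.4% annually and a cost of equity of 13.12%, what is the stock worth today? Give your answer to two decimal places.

$110.20

Gordon growth model: P₀ = D₁/(r − g). D₁ = 6.96 × (1 + 0.064) = 7.4054.
P₀ = 7.4054 / (0.1312 − 0.064) = 7.4054 / 0.0672 = 110.2000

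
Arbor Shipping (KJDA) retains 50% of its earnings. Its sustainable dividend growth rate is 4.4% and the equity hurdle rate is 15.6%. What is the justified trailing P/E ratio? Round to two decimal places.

Payout ratio b = 1 − 0.50 = 0.50.
Justified trailing P/E = b(1+g)/(r−g) = 0.50×(1+0.044)/(0.156−0.044) = 4.6607

4.66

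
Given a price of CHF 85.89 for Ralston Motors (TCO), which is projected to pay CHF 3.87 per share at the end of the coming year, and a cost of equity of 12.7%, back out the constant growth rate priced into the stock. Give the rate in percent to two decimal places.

8.19%

From P₀ = D₁/(r − g), the implied growth is g = r − D₁/P₀.
g = 0.127 − 3.87/85.89 = 0.127 − 0.04506 = 0.08194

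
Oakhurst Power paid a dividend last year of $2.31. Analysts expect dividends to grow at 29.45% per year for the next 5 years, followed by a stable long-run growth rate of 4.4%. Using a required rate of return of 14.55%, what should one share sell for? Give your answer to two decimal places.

Two-stage DDM. Project D₁…D_5 at 0.2945, terminal growth 0.044, discount at r = 0.1455.
D_1 = 2.9903
D_2 = 3.8709
D_3 = 5.0109
D_4 = 6.4866
D_5 = 8.3970
Terminal value at t=5: TV = D_6/(r−g) = 8.7664/(0.1455−0.044) = 86.3688
P₀ = 2.9903/(1+0.1455)^1 + 3.8709/(1+0.1455)^2 + 5.0109/(1+0.1455)^3 + 6.4866/(1+0.1455)^4 + 8.3970/(1+0.1455)^5 + 86.3688/(1+0.1455)^5 = 60.7097

$60.71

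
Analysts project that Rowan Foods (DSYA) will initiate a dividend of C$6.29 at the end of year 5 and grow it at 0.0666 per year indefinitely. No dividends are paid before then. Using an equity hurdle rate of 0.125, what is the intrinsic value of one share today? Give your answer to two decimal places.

C$67.24

Deferred-dividend DDM. At t=4 the remaining stream is a growing perpetuity with first payment D_5 = 6.29.
V_4 = D_5/(r−g) = 6.29/(0.125−0.0666) = 107.7055
P₀ = V_4/(1+r)^4 = 107.7055/(1+0.125)^4 = 67.2400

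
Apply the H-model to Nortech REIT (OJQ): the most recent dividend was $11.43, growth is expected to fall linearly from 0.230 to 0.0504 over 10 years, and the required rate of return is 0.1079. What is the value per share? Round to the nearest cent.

H-model: P₀ = D₀[(1+g_L) + H(g_S−g_L)]/(r−g_L), with H = 10/2 = 5.
P₀ = 11.43 × [(1+0.0504) + 5×(0.23−0.0504)] / (0.1079−0.0504)
   = 11.43 × 1.9484 / 0.0575 = 387.3080

$387.31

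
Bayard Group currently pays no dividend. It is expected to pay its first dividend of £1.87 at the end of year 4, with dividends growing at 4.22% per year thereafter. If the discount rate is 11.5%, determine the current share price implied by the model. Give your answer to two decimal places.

Deferred-dividend DDM. At t=3 the remaining stream is a growing perpetuity with first payment D_4 = 1.87.
V_3 = D_4/(r−g) = 1.87/(0.115−0.0422) = 25.6868
P₀ = V_3/(1+r)^3 = 25.6868/(1+0.115)^3 = 18.5304

£18.53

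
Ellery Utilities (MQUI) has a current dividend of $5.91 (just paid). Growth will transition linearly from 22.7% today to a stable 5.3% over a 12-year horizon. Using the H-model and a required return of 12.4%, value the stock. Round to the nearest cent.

$174.55

H-model: P₀ = D₀[(1+g_L) + H(g_S−g_L)]/(r−g_L), with H = 12/2 = 6.
P₀ = 5.91 × [(1+0.053) + 6×(0.227−0.053)] / (0.124−0.053)
   = 5.91 × 2.0970 / 0.071 = 174.5531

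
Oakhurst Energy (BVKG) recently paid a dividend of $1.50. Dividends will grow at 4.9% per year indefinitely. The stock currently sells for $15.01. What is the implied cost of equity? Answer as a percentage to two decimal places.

Rearranging the constant-growth DDM: r = D₁/P₀ + g.
D₁ = 1.50 × (1 + 0.049) = 1.5735.
r = 1.5735 / 15.01 + 0.049 = 0.10483 + 0.049 = 0.15383

15.38%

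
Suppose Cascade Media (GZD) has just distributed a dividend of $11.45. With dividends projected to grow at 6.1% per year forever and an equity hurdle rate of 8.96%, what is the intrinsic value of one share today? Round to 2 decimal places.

Gordon growth model: P₀ = D₁/(r − g). D₁ = 11.45 × (1 + 0.061) = 12.1484.
P₀ = 12.1484 / (0.0896 − 0.061) = 12.1484 / 0.0286 = 424.7710

$424.77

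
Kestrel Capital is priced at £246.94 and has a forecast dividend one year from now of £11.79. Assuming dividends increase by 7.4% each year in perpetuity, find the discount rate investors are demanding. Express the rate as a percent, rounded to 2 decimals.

Rearranging the constant-growth DDM: r = D₁/P₀ + g.
r = 11.7900 / 246.94 + 0.074 = 0.04774 + 0.074 = 0.12174

12.17%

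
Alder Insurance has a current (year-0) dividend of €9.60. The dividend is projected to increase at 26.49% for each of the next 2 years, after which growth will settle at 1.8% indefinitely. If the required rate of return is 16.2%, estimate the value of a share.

€102.24

Two-stage DDM. Project D₁…D_2 at 0.2649, terminal growth 0.018, discount at r = 0.162.
D_1 = 12.1430
D_2 = 15.3597
Terminal value at t=2: TV = D_3/(r−g) = 15.6362/(0.162−0.018) = 108.5848
P₀ = 12.1430/(1+0.162)^1 + 15.3597/(1+0.162)^2 + 108.5848/(1+0.162)^2 = 102.2443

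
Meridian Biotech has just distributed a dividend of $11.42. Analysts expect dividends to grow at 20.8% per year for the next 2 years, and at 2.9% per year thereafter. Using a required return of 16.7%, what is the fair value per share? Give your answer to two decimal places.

Two-stage DDM. Project D₁…D_2 at 0.208, terminal growth 0.029, discount at r = 0.167.
D_1 = 13.7954
D_2 = 16.6648
Terminal value at t=2: TV = D_3/(r−g) = 17.1481/(0.167−0.029) = 124.2614
P₀ = 13.7954/(1+0.167)^1 + 16.6648/(1+0.167)^2 + 124.2614/(1+0.167)^2 = 115.2997

$115.30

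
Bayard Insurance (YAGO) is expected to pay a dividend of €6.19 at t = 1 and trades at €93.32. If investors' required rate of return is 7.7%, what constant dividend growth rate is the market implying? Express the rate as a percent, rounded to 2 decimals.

1.07%

From P₀ = D₁/(r − g), the implied growth is g = r − D₁/P₀.
g = 0.077 − 6.19/93.32 = 0.077 − 0.06633 = 0.01067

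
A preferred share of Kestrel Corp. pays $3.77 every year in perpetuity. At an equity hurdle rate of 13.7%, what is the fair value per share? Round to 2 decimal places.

$27.52

Zero-growth DDM (perpetuity): P₀ = D/r = 3.77 / 0.137 = 27.5182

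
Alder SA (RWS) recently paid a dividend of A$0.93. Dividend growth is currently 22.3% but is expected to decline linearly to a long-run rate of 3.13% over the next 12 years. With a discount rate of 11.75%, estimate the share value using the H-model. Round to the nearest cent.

H-model: P₀ = D₀[(1+g_L) + H(g_S−g_L)]/(r−g_L), with H = 12/2 = 6.
P₀ = 0.93 × [(1+0.0313) + 6×(0.223−0.0313)] / (0.1175−0.0313)
   = 0.93 × 2.1815 / 0.0862 = 23.5359

A$23.54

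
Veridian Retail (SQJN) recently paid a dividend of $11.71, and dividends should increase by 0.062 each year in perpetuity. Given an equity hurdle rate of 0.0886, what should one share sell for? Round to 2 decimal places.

$467.52

Gordon growth model: P₀ = D₁/(r − g). D₁ = 11.71 × (1 + 0.062) = 12.4360.
P₀ = 12.4360 / (0.0886 − 0.062) = 12.4360 / 0.0266 = 467.5195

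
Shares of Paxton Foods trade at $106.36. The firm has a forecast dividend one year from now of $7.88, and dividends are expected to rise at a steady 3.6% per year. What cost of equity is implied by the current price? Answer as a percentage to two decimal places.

11.01%

Rearranging the constant-growth DDM: r = D₁/P₀ + g.
r = 7.8800 / 106.36 + 0.036 = 0.07409 + 0.036 = 0.11009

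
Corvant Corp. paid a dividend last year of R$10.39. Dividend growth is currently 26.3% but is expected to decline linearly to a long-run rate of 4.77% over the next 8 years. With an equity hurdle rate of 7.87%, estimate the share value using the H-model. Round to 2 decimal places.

R$639.79

H-model: P₀ = D₀[(1+g_L) + H(g_S−g_L)]/(r−g_L), with H = 8/2 = 4.
P₀ = 10.39 × [(1+0.0477) + 4×(0.263−0.0477)] / (0.0787−0.0477)
   = 10.39 × 1.9089 / 0.031 = 639.7894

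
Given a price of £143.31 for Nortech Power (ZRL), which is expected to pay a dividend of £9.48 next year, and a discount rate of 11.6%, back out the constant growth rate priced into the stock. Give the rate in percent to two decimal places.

4.98%

From P₀ = D₁/(r − g), the implied growth is g = r − D₁/P₀.
g = 0.116 − 9.48/143.31 = 0.116 − 0.06615 = 0.04985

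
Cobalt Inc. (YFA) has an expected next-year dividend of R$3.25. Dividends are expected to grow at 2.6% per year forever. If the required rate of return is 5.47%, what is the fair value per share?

Gordon growth model: P₀ = D₁/(r − g), with D₁ = 3.25 given directly.
P₀ = 3.2500 / (0.0547 − 0.026) = 3.2500 / 0.0287 = 113.2404

R$113.24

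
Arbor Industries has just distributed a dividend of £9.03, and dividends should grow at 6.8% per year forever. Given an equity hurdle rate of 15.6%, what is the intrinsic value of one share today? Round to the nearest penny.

Gordon growth model: P₀ = D₁/(r − g). D₁ = 9.03 × (1 + 0.068) = 9.6440.
P₀ = 9.6440 / (0.156 − 0.068) = 9.6440 / 0.088 = 109.5914

£109.59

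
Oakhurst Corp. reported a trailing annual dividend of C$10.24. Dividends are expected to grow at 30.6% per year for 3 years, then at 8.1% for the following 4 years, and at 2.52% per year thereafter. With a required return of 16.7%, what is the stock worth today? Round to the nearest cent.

Three-stage DDM. Project D₁…D_7; terminal Gordon value at t=7 with g = 0.0252; discount at r = 0.167.
D_1 = 13.3734
D_2 = 17.4657
D_3 = 22.8102
D_4 = 24.6578
D_5 = 26.6551
D_6 = 28.8142
D_7 = 31.1482
TV_7 = 31.9331/(0.167−0.0252) = 225.1981
P₀ = Σ Dₜ/(1+r)ᵗ + TV_7/(1+r)^7 = 162.6153

C$162.62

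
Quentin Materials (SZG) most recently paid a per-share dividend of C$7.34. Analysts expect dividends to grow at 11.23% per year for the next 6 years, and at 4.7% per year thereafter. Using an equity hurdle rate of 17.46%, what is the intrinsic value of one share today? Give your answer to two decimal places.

Two-stage DDM. Project D₁…D_6 at 0.1123, terminal growth 0.047, discount at r = 0.1746.
D_1 = 8.1643
D_2 = 9.0811
D_3 = 10.1009
D_4 = 11.2353
D_5 = 12.4970
D_6 = 13.9004
Terminal value at t=6: TV = D_7/(r−g) = 14.5537/(0.1746−0.047) = 114.0575
P₀ = 8.1643/(1+0.1746)^1 + 9.0811/(1+0.1746)^2 + 10.1009/(1+0.1746)^3 + 11.2353/(1+0.1746)^4 + 12.4970/(1+0.1746)^5 + 13.9004/(1+0.1746)^6 + 114.0575/(1+0.1746)^6 = 79.9795

C$79.98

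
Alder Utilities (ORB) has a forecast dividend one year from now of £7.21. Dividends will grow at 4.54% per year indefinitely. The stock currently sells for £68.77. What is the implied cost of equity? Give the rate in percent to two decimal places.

Rearranging the constant-growth DDM: r = D₁/P₀ + g.
r = 7.2100 / 68.77 + 0.0454 = 0.10484 + 0.0454 = 0.15024

15.02%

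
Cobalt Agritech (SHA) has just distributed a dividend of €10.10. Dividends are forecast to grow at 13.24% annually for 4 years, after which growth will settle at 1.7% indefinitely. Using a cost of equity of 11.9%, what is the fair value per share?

Two-stage DDM. Project D₁…D_4 at 0.1324, terminal growth 0.017, discount at r = 0.119.
D_1 = 11.4372
D_2 = 12.9515
D_3 = 14.6663
D_4 = 16.6081
Terminal value at t=4: TV = D_5/(r−g) = 16.8905/(0.119−0.017) = 165.5929
P₀ = 11.4372/(1+0.119)^1 + 12.9515/(1+0.119)^2 + 14.6663/(1+0.119)^3 + 16.6081/(1+0.119)^4 + 165.5929/(1+0.119)^4 = 147.2380

€147.24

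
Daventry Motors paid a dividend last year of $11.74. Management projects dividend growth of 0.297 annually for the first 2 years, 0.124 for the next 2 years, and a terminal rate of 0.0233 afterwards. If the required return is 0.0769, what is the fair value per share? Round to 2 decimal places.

$421.67

Three-stage DDM. Project D₁…D_4; terminal Gordon value at t=4 with g = 0.0233; discount at r = 0.0769.
D_1 = 15.2268
D_2 = 19.7491
D_3 = 22.1980
D_4 = 24.9506
TV_4 = 25.5319/(0.0769−0.0233) = 476.3420
P₀ = Σ Dₜ/(1+r)ᵗ + TV_4/(1+r)^4 = 421.6690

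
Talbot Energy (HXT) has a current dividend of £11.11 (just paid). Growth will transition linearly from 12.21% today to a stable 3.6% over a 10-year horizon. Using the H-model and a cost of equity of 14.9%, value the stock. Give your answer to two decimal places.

£144.18

H-model: P₀ = D₀[(1+g_L) + H(g_S−g_L)]/(r−g_L), with H = 10/2 = 5.
P₀ = 11.11 × [(1+0.036) + 5×(0.1221−0.036)] / (0.149−0.036)
   = 11.11 × 1.4665 / 0.113 = 144.1842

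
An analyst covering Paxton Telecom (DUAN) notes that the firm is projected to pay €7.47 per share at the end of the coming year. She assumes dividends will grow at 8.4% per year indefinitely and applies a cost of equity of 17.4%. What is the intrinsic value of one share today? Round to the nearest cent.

€83.00

Gordon growth model: P₀ = D₁/(r − g), with D₁ = 7.47 given directly.
P₀ = 7.4700 / (0.174 − 0.084) = 7.4700 / 0.09 = 83.0000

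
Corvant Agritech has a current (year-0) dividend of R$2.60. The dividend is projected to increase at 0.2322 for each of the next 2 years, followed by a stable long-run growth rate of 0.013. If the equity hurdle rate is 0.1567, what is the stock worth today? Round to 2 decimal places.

R$26.52

Two-stage DDM. Project D₁…D_2 at 0.2322, terminal growth 0.013, discount at r = 0.1567.
D_1 = 3.2037
D_2 = 3.9476
Terminal value at t=2: TV = D_3/(r−g) = 3.9989/(0.1567−0.013) = 27.8284
P₀ = 3.2037/(1+0.1567)^1 + 3.9476/(1+0.1567)^2 + 27.8284/(1+0.1567)^2 = 26.5194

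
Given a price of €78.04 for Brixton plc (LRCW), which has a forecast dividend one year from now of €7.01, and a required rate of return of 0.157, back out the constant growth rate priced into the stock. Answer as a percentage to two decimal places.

6.72%

From P₀ = D₁/(r − g), the implied growth is g = r − D₁/P₀.
g = 0.157 − 7.01/78.04 = 0.157 − 0.08983 = 0.06717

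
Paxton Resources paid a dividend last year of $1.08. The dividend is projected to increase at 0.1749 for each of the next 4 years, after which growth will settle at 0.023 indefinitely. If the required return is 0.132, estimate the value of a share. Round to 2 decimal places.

$16.51

Two-stage DDM. Project D₁…D_4 at 0.1749, terminal growth 0.023, discount at r = 0.132.
D_1 = 1.2689
D_2 = 1.4908
D_3 = 1.7516
D_4 = 2.0579
Terminal value at t=4: TV = D_5/(r−g) = 2.1052/(0.132−0.023) = 19.3142
P₀ = 1.2689/(1+0.132)^1 + 1.4908/(1+0.132)^2 + 1.7516/(1+0.132)^3 + 2.0579/(1+0.132)^4 + 19.3142/(1+0.132)^4 = 16.5074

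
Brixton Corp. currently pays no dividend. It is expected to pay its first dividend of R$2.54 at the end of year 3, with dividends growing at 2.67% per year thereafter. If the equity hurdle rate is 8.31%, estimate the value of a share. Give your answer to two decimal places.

Deferred-dividend DDM. At t=2 the remaining stream is a growing perpetuity with first payment D_3 = 2.54.
V_2 = D_3/(r−g) = 2.54/(0.0831−0.0267) = 45.0355
P₀ = V_2/(1+r)^2 = 45.0355/(1+0.0831)^2 = 38.3899

R$38.39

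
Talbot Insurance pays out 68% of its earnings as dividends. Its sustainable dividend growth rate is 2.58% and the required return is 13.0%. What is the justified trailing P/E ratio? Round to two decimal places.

Justified trailing P/E = b(1+g)/(r−g) = 0.68×(1+0.0258)/(0.13−0.0258) = 6.6943

6.69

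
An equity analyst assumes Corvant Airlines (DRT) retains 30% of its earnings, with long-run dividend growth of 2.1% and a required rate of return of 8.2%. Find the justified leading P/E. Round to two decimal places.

Payout ratio b = 1 − 0.30 = 0.70.
Justified leading P/E = b/(r−g) = 0.70/(0.082−0.021) = 11.4754

11.48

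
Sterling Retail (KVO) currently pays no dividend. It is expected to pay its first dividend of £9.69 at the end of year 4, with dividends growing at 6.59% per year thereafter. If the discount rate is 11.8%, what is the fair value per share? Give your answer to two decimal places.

£133.09

Deferred-dividend DDM. At t=3 the remaining stream is a growing perpetuity with first payment D_4 = 9.69.
V_3 = D_4/(r−g) = 9.69/(0.118−0.0659) = 185.9885
P₀ = V_3/(1+r)^3 = 185.9885/(1+0.118)^3 = 133.0947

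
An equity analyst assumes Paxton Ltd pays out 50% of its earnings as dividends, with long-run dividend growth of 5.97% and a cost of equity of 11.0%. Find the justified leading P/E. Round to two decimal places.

Justified leading P/E = b/(r−g) = 0.50/(0.11−0.0597) = 9.9404

9.94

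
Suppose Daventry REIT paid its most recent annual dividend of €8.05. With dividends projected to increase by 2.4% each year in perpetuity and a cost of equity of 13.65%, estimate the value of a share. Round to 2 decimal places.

€73.27

Gordon growth model: P₀ = D₁/(r − g). D₁ = 8.05 × (1 + 0.024) = 8.2432.
P₀ = 8.2432 / (0.1365 − 0.024) = 8.2432 / 0.1125 = 73.2729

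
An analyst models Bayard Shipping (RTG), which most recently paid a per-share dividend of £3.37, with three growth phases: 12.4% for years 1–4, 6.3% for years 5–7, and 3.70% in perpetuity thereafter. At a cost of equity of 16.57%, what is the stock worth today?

Three-stage DDM. Project D₁…D_7; terminal Gordon value at t=7 with g = 0.037; discount at r = 0.1657.
D_1 = 3.7879
D_2 = 4.2576
D_3 = 4.7855
D_4 = 5.3789
D_5 = 5.7178
D_6 = 6.0780
D_7 = 6.4609
TV_7 = 6.7000/(0.1657−0.037) = 52.0589
P₀ = Σ Dₜ/(1+r)ᵗ + TV_7/(1+r)^7 = 37.4032

£37.40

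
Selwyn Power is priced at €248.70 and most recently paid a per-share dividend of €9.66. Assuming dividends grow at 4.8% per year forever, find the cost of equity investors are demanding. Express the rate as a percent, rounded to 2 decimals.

Rearranging the constant-growth DDM: r = D₁/P₀ + g.
D₁ = 9.66 × (1 + 0.048) = 10.1237.
r = 10.1237 / 248.70 + 0.048 = 0.04071 + 0.048 = 0.08871

8.87%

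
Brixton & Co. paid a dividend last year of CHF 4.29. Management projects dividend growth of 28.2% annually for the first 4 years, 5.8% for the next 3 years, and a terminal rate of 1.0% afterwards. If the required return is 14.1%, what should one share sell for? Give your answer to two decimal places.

CHF 82.85

Three-stage DDM. Project D₁…D_7; terminal Gordon value at t=7 with g = 0.01; discount at r = 0.141.
D_1 = 5.4998
D_2 = 7.0507
D_3 = 9.0390
D_4 = 11.5880
D_5 = 12.2601
D_6 = 12.9712
D_7 = 13.7235
TV_7 = 13.8608/(0.141−0.01) = 105.8075
P₀ = Σ Dₜ/(1+r)ᵗ + TV_7/(1+r)^7 = 82.8530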